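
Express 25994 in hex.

Using repeated division by 16 (digits 10–15 are A–F):
25994 ÷ 16 = 1624 remainder 10 (A)
1624 ÷ 16 = 101 remainder 8
101 ÷ 16 = 6 remainder 5
6 ÷ 16 = 0 remainder 6
Reading remainders bottom to top: 658A



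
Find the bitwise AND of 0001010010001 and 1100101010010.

AND: 1 only when both bits are 1
  0001010010001
& 1100101010010
---------------
  0000000010000
Decimal: 657 & 6482 = 16



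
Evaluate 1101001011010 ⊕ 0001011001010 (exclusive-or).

XOR: 1 when bits differ
  1101001011010
^ 0001011001010
---------------
  1100010010000
Decimal: 6746 ^ 714 = 6288



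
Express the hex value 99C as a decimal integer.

Expand by place value (powers of 16):
Digit values: C = 12
99C = 9 × 16^2 + 9 × 16^1 + 12 × 16^0
= 9 × 256 + 9 × 16 + 12 × 1
= 2304 + 144 + 12
= 2460



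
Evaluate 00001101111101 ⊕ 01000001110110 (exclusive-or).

XOR: 1 when bits differ
  00001101111101
^ 01000001110110
----------------
  01001100001011
Decimal: 893 ^ 4214 = 4875



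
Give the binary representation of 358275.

Using repeated division by 2:
358275 ÷ 2 = 179137 remainder 1
179137 ÷ 2 = 89568 remainder 1
89568 ÷ 2 = 44784 remainder 0
44784 ÷ 2 = 22392 remainder 0
22392 ÷ 2 = 11196 remainder 0
11196 ÷ 2 = 5598 remainder 0
5598 ÷ 2 = 2799 remainder 0
2799 ÷ 2 = 1399 remainder 1
1399 ÷ 2 = 699 remainder 1
699 ÷ 2 = 349 remainder 1
349 ÷ 2 = 174 remainder 1
174 ÷ 2 = 87 remainder 0
87 ÷ 2 = 43 remainder 1
43 ÷ 2 = 21 remainder 1
21 ÷ 2 = 10 remainder 1
10 ÷ 2 = 5 remainder 0
5 ÷ 2 = 2 remainder 1
2 ÷ 2 = 1 remainder 0
1 ÷ 2 = 0 remainder 1
Reading remainders bottom to top: 1010111011110000011



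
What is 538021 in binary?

Using repeated division by 2:
538021 ÷ 2 = 269010 remainder 1
269010 ÷ 2 = 134505 remainder 0
134505 ÷ 2 = 67252 remainder 1
67252 ÷ 2 = 33626 remainder 0
33626 ÷ 2 = 16813 remainder 0
16813 ÷ 2 = 8406 remainder 1
8406 ÷ 2 = 4203 remainder 0
4203 ÷ 2 = 2101 remainder 1
2101 ÷ 2 = 1050 remainder 1
1050 ÷ 2 = 525 remainder 0
525 ÷ 2 = 262 remainder 1
262 ÷ 2 = 131 remainder 0
131 ÷ 2 = 65 remainder 1
65 ÷ 2 = 32 remainder 1
32 ÷ 2 = 16 remainder 0
16 ÷ 2 = 8 remainder 0
8 ÷ 2 = 4 remainder 0
4 ÷ 2 = 2 remainder 0
2 ÷ 2 = 1 remainder 0
1 ÷ 2 = 0 remainder 1
Reading remainders bottom to top: 10000011010110100101



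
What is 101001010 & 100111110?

AND: 1 only when both bits are 1
  101001010
& 100111110
-----------
  100001010
Decimal: 330 & 318 = 266



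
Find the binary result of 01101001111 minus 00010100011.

Method 1 - Direct subtraction (column by column from the right: bit − bit − borrow-in; if negative, add 2 and borrow 1 from the next column):
borrow: 00101000000
        01101001111
-       00010100011
-------------------
        01010101100

Method 2 - Add two's complement:
Two's complement of 00010100011: invert → 11101011100, add 1 → 11101011101
  01101001111
+ 11101011101
-------------
 101010101100  (end carry out of the top bit = 1)
Discarding the end carry: 01010101100
Decimal check:
  01101001111 = 512 + 256 + 64 + 8 + 4 + 2 + 1 = 847
  00010100011 = 128 + 32 + 2 + 1 = 163
  847 - 163 = 684, and 01010101100 = 512 + 128 + 32 + 8 + 4 = 684 ✓



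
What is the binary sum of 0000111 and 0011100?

Add column by column from the right: bit + bit + carry-in; write the sum mod 2, carry 1 when the sum is 2 or 3.
carry:  0111000
        0000111
+       0011100
---------------
       00100011
(the carry out of the leftmost column, 0, becomes the leading bit)
Decimal check:
  0000111 = 4 + 2 + 1 = 7
  0011100 = 16 + 8 + 4 = 28
  7 + 28 = 35, and 00100011 = 32 + 2 + 1 = 35 ✓



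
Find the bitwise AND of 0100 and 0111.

AND: 1 only when both bits are 1
  0100
& 0111
------
  0100
Decimal: 4 & 7 = 4



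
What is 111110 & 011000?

AND: 1 only when both bits are 1
  111110
& 011000
--------
  011000
Decimal: 62 & 24 = 24



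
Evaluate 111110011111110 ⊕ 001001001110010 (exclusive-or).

XOR: 1 when bits differ
  111110011111110
^ 001001001110010
-----------------
  110111010001100
Decimal: 31998 ^ 4722 = 28300



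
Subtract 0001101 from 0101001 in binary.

Method 1 - Direct subtraction (column by column from the right: bit − bit − borrow-in; if negative, add 2 and borrow 1 from the next column):
borrow: 0111000
        0101001
-       0001101
---------------
        0011100

Method 2 - Add two's complement:
Two's complement of 0001101: invert → 1110010, add 1 → 1110011
  0101001
+ 1110011
---------
 10011100  (end carry out of the top bit = 1)
Discarding the end carry: 0011100
Decimal check:
  0101001 = 32 + 8 + 1 = 41
  0001101 = 8 + 4 + 1 = 13
  41 - 13 = 28, and 0011100 = 16 + 8 + 4 = 28 ✓



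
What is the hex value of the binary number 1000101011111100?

Group into 4-bit nibbles from right:
  1000 = 8
  1010 = A
  1111 = F
  1100 = C
Result: 8AFC



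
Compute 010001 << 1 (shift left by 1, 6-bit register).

Original: 010001 (decimal 17)
Shift left by 1 position
Append 1 zero on the right
Result: 100010 (decimal 34)
Equivalent: 17 << 1 = 17 × 2^1 = 34



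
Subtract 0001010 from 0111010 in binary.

Method 1 - Direct subtraction (column by column from the right: bit − bit − borrow-in; if negative, add 2 and borrow 1 from the next column):
borrow: 0000000
        0111010
-       0001010
---------------
        0110000

Method 2 - Add two's complement:
Two's complement of 0001010: invert → 1110101, add 1 → 1110110
  0111010
+ 1110110
---------
 10110000  (end carry out of the top bit = 1)
Discarding the end carry: 0110000
Decimal check:
  0111010 = 32 + 16 + 8 + 2 = 58
  0001010 = 8 + 2 = 10
  58 - 10 = 48, and 0110000 = 32 + 16 = 48 ✓



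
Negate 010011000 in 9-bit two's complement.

Original: 010011000
Step 1 - Invert all bits: 101100111
Step 2 - Add 1: 101101000
Verification: 010011000 + 101101000 = 1000000000; discarding the end carry (carry out of the top bit) leaves the 9-bit value 000000000, as required for x + (-x)



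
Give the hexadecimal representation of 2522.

Using repeated division by 16 (digits 10–15 are A–F):
2522 ÷ 16 = 157 remainder 10 (A)
157 ÷ 16 = 9 remainder 13 (D)
9 ÷ 16 = 0 remainder 9
Reading remainders bottom to top: 9DA



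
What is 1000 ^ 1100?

XOR: 1 when bits differ
  1000
^ 1100
------
  0100
Decimal: 8 ^ 12 = 4



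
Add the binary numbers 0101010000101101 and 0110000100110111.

Add column by column from the right: bit + bit + carry-in; write the sum mod 2, carry 1 when the sum is 2 or 3.
carry:  1000000001111110
        0101010000101101
+       0110000100110111
------------------------
       01011010101100100
(the carry out of the leftmost column, 0, becomes the leading bit)
Decimal check:
  0101010000101101 = 16384 + 4096 + 1024 + 32 + 8 + 4 + 1 = 21549
  0110000100110111 = 16384 + 8192 + 256 + 32 + 16 + 4 + 2 + 1 = 24887
  21549 + 24887 = 46436, and 01011010101100100 = 32768 + 8192 + 4096 + 1024 + 256 + 64 + 32 + 4 = 46436 ✓



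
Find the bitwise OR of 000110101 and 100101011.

OR: 1 when either bit is 1
  000110101
| 100101011
-----------
  100111111
Decimal: 53 | 299 = 319



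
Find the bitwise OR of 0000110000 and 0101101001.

OR: 1 when either bit is 1
  0000110000
| 0101101001
------------
  0101111001
Decimal: 48 | 361 = 377



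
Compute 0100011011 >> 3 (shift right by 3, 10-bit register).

Original: 0100011011 (decimal 283)
Shift right by 3 positions
Drop the 3 low bits; fill with zeros on the left
Result: 0000100011 (decimal 35)
Equivalent: 283 >> 3 = 283 ÷ 2^3 = 35



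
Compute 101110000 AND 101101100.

AND: 1 only when both bits are 1
  101110000
& 101101100
-----------
  101100000
Decimal: 368 & 364 = 352



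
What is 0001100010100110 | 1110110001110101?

OR: 1 when either bit is 1
  0001100010100110
| 1110110001110101
------------------
  1111110011110111
Decimal: 6310 | 60533 = 64759



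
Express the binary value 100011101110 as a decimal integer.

Sum of powers of 2 for each 1-bit:
2^1 + 2^2 + 2^3 + 2^5 + 2^6 + 2^7 + 2^11
= 2 + 4 + 8 + 32 + 64 + 128 + 2048
= 2286



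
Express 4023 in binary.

Using repeated division by 2:
4023 ÷ 2 = 2011 remainder 1
2011 ÷ 2 = 1005 remainder 1
1005 ÷ 2 = 502 remainder 1
502 ÷ 2 = 251 remainder 0
251 ÷ 2 = 125 remainder 1
125 ÷ 2 = 62 remainder 1
62 ÷ 2 = 31 remainder 0
31 ÷ 2 = 15 remainder 1
15 ÷ 2 = 7 remainder 1
7 ÷ 2 = 3 remainder 1
3 ÷ 2 = 1 remainder 1
1 ÷ 2 = 0 remainder 1
Reading remainders bottom to top: 111110110111



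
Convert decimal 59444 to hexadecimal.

Using repeated division by 16 (digits 10–15 are A–F):
59444 ÷ 16 = 3715 remainder 4
3715 ÷ 16 = 232 remainder 3
232 ÷ 16 = 14 remainder 8
14 ÷ 16 = 0 remainder 14 (E)
Reading remainders bottom to top: E834



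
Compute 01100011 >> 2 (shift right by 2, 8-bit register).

Original: 01100011 (decimal 99)
Shift right by 2 positions
Drop the 2 low bits; fill with zeros on the left
Result: 00011000 (decimal 24)
Equivalent: 99 >> 2 = 99 ÷ 2^2 = 24



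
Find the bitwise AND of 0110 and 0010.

AND: 1 only when both bits are 1
  0110
& 0010
------
  0010
Decimal: 6 & 2 = 2



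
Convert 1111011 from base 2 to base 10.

Sum of powers of 2 for each 1-bit:
2^0 + 2^1 + 2^3 + 2^4 + 2^5 + 2^6
= 1 + 2 + 8 + 16 + 32 + 64
= 123



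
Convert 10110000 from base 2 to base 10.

Sum of powers of 2 for each 1-bit:
2^4 + 2^5 + 2^7
= 16 + 32 + 128
= 176



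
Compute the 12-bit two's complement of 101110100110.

Original (sign bit 1, negative): 101110100110
Step 1 - Invert all bits: 010001011001
Step 2 - Add 1: 010001011010
Verification: 101110100110 + 010001011010 = 1000000000000; discarding the end carry (carry out of the top bit) leaves the 12-bit value 000000000000, as required for x + (-x)



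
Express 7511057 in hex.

Using repeated division by 16 (digits 10–15 are A–F):
7511057 ÷ 16 = 469441 remainder 1
469441 ÷ 16 = 29340 remainder 1
29340 ÷ 16 = 1833 remainder 12 (C)
1833 ÷ 16 = 114 remainder 9
114 ÷ 16 = 7 remainder 2
7 ÷ 16 = 0 remainder 7
Reading remainders bottom to top: 729C11



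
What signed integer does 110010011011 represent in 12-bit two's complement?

Binary: 110010011011
Sign bit: 1 (negative)
Invert: 001101100100
Add 1:  001101100101
Magnitude: 001101100101 = 512 + 256 + 64 + 32 + 4 + 1 = 869
Value: -869



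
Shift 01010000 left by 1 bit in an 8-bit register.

Original: 01010000 (decimal 80)
Shift left by 1 position
Append 1 zero on the right
Result: 10100000 (decimal 160)
Equivalent: 80 << 1 = 80 × 2^1 = 160



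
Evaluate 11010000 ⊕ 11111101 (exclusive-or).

XOR: 1 when bits differ
  11010000
^ 11111101
----------
  00101101
Decimal: 208 ^ 253 = 45



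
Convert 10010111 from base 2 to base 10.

Sum of powers of 2 for each 1-bit:
2^0 + 2^1 + 2^2 + 2^4 + 2^7
= 1 + 2 + 4 + 16 + 128
= 151



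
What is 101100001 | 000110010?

OR: 1 when either bit is 1
  101100001
| 000110010
-----------
  101110011
Decimal: 353 | 50 = 371



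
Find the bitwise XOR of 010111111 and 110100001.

XOR: 1 when bits differ
  010111111
^ 110100001
-----------
  100011110
Decimal: 191 ^ 417 = 286



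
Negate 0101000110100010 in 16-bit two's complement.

Original: 0101000110100010
Step 1 - Invert all bits: 1010111001011101
Step 2 - Add 1: 1010111001011110
Verification: 0101000110100010 + 1010111001011110 = 10000000000000000; discarding the end carry (carry out of the top bit) leaves the 16-bit value 0000000000000000, as required for x + (-x)



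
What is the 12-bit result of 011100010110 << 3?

Original: 011100010110 (decimal 1814)
Shift left by 3 positions
Append 3 zeros on the right and drop the 3 high bits that overflow the 12-bit width
Result: 100010110000 (decimal 2224)
Equivalent: 1814 << 3 = 1814 × 2^3 = 14512, truncated to 12 bits = 2224



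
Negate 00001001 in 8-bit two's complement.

Original: 00001001
Step 1 - Invert all bits: 11110110
Step 2 - Add 1: 11110111
Verification: 00001001 + 11110111 = 100000000; discarding the end carry (carry out of the top bit) leaves the 8-bit value 00000000, as required for x + (-x)



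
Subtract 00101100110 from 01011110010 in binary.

Method 1 - Direct subtraction (column by column from the right: bit − bit − borrow-in; if negative, add 2 and borrow 1 from the next column):
borrow: 01000011000
        01011110010
-       00101100110
-------------------
        00110001100

Method 2 - Add two's complement:
Two's complement of 00101100110: invert → 11010011001, add 1 → 11010011010
  01011110010
+ 11010011010
-------------
 100110001100  (end carry out of the top bit = 1)
Discarding the end carry: 00110001100
Decimal check:
  01011110010 = 512 + 128 + 64 + 32 + 16 + 2 = 754
  00101100110 = 256 + 64 + 32 + 4 + 2 = 358
  754 - 358 = 396, and 00110001100 = 256 + 128 + 8 + 4 = 396 ✓



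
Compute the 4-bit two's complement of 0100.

Original: 0100
Step 1 - Invert all bits: 1011
Step 2 - Add 1: 1100
Verification: 0100 + 1100 = 10000; discarding the end carry (carry out of the top bit) leaves the 4-bit value 0000, as required for x + (-x)



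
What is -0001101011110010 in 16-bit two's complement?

Original: 0001101011110010
Step 1 - Invert all bits: 1110010100001101
Step 2 - Add 1: 1110010100001110
Verification: 0001101011110010 + 1110010100001110 = 10000000000000000; discarding the end carry (carry out of the top bit) leaves the 16-bit value 0000000000000000, as required for x + (-x)



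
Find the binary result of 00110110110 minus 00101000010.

Method 1 - Direct subtraction (column by column from the right: bit − bit − borrow-in; if negative, add 2 and borrow 1 from the next column):
borrow: 00010000000
        00110110110
-       00101000010
-------------------
        00001110100

Method 2 - Add two's complement:
Two's complement of 00101000010: invert → 11010111101, add 1 → 11010111110
  00110110110
+ 11010111110
-------------
 100001110100  (end carry out of the top bit = 1)
Discarding the end carry: 00001110100
Decimal check:
  00110110110 = 256 + 128 + 32 + 16 + 4 + 2 = 438
  00101000010 = 256 + 64 + 2 = 322
  438 - 322 = 116, and 00001110100 = 64 + 32 + 16 + 4 = 116 ✓



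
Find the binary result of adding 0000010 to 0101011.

Add column by column from the right: bit + bit + carry-in; write the sum mod 2, carry 1 when the sum is 2 or 3.
carry:  0000100
        0000010
+       0101011
---------------
       00101101
(the carry out of the leftmost column, 0, becomes the leading bit)
Decimal check:
  0000010 = 2
  0101011 = 32 + 8 + 2 + 1 = 43
  2 + 43 = 45, and 00101101 = 32 + 8 + 4 + 1 = 45 ✓



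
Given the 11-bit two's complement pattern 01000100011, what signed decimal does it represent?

Binary: 01000100011
Sign bit: 0 (non-negative)
Read directly as an unsigned value:
01000100011 = 512 + 32 + 2 + 1 = 547
Value: 547



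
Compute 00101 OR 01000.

OR: 1 when either bit is 1
  00101
| 01000
-------
  01101
Decimal: 5 | 8 = 13



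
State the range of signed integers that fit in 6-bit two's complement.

For 6-bit two's complement:
Minimum: -2^5 = -32
Maximum: 2^5 - 1 = 31



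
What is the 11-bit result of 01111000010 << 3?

Original: 01111000010 (decimal 962)
Shift left by 3 positions
Append 3 zeros on the right and drop the 3 high bits that overflow the 11-bit width
Result: 11000010000 (decimal 1552)
Equivalent: 962 << 3 = 962 × 2^3 = 7696, truncated to 11 bits = 1552



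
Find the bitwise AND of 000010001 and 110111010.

AND: 1 only when both bits are 1
  000010001
& 110111010
-----------
  000010000
Decimal: 17 & 442 = 16



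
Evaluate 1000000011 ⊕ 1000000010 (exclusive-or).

XOR: 1 when bits differ
  1000000011
^ 1000000010
------------
  0000000001
Decimal: 515 ^ 514 = 1



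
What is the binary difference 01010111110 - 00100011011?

Method 1 - Direct subtraction (column by column from the right: bit − bit − borrow-in; if negative, add 2 and borrow 1 from the next column):
borrow: 01000000110
        01010111110
-       00100011011
-------------------
        00110100011

Method 2 - Add two's complement:
Two's complement of 00100011011: invert → 11011100100, add 1 → 11011100101
  01010111110
+ 11011100101
-------------
 100110100011  (end carry out of the top bit = 1)
Discarding the end carry: 00110100011
Decimal check:
  01010111110 = 512 + 128 + 32 + 16 + 8 + 4 + 2 = 702
  00100011011 = 256 + 16 + 8 + 2 + 1 = 283
  702 - 283 = 419, and 00110100011 = 256 + 128 + 32 + 2 + 1 = 419 ✓



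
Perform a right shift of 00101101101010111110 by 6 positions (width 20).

Original: 00101101101010111110 (decimal 187070)
Shift right by 6 positions
Drop the 6 low bits; fill with zeros on the left
Result: 00000000101101101010 (decimal 2922)
Equivalent: 187070 >> 6 = 187070 ÷ 2^6 = 2922



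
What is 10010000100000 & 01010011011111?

AND: 1 only when both bits are 1
  10010000100000
& 01010011011111
----------------
  00010000000000
Decimal: 9248 & 5343 = 1024



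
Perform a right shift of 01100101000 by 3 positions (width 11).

Original: 01100101000 (decimal 808)
Shift right by 3 positions
Drop the 3 low bits; fill with zeros on the left
Result: 00001100101 (decimal 101)
Equivalent: 808 >> 3 = 808 ÷ 2^3 = 101



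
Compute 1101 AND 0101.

AND: 1 only when both bits are 1
  1101
& 0101
------
  0101
Decimal: 13 & 5 = 5



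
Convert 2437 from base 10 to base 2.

Using repeated division by 2:
2437 ÷ 2 = 1218 remainder 1
1218 ÷ 2 = 609 remainder 0
609 ÷ 2 = 304 remainder 1
304 ÷ 2 = 152 remainder 0
152 ÷ 2 = 76 remainder 0
76 ÷ 2 = 38 remainder 0
38 ÷ 2 = 19 remainder 0
19 ÷ 2 = 9 remainder 1
9 ÷ 2 = 4 remainder 1
4 ÷ 2 = 2 remainder 0
2 ÷ 2 = 1 remainder 0
1 ÷ 2 = 0 remainder 1
Reading remainders bottom to top: 100110000101



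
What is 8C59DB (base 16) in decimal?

Expand by place value (powers of 16):
Digit values: C = 12, D = 13, B = 11
8C59DB = 8 × 16^5 + 12 × 16^4 + 5 × 16^3 + 9 × 16^2 + 13 × 16^1 + 11 × 16^0
= 8 × 1048576 + 12 × 65536 + 5 × 4096 + 9 × 256 + 13 × 16 + 11 × 1
= 8388608 + 786432 + 20480 + 2304 + 208 + 11
= 9198043



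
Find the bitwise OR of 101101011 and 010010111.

OR: 1 when either bit is 1
  101101011
| 010010111
-----------
  111111111
Decimal: 363 | 151 = 511



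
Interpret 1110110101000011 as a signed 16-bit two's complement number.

Binary: 1110110101000011
Sign bit: 1 (negative)
Invert: 0001001010111100
Add 1:  0001001010111101
Magnitude: 0001001010111101 = 4096 + 512 + 128 + 32 + 16 + 8 + 4 + 1 = 4797
Value: -4797



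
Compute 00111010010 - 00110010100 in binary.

Method 1 - Direct subtraction (column by column from the right: bit − bit − borrow-in; if negative, add 2 and borrow 1 from the next column):
borrow: 00001111000
        00111010010
-       00110010100
-------------------
        00000111110

Method 2 - Add two's complement:
Two's complement of 00110010100: invert → 11001101011, add 1 → 11001101100
  00111010010
+ 11001101100
-------------
 100000111110  (end carry out of the top bit = 1)
Discarding the end carry: 00000111110
Decimal check:
  00111010010 = 256 + 128 + 64 + 16 + 2 = 466
  00110010100 = 256 + 128 + 16 + 4 = 404
  466 - 404 = 62, and 00000111110 = 32 + 16 + 8 + 4 + 2 = 62 ✓



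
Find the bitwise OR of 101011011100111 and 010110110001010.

OR: 1 when either bit is 1
  101011011100111
| 010110110001010
-----------------
  111111111101111
Decimal: 22247 | 11658 = 32751



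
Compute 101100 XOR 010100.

XOR: 1 when bits differ
  101100
^ 010100
--------
  111000
Decimal: 44 ^ 20 = 56



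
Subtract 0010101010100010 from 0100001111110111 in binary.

Method 1 - Direct subtraction (column by column from the right: bit − bit − borrow-in; if negative, add 2 and borrow 1 from the next column):
borrow: 0111000000000000
        0100001111110111
-       0010101010100010
------------------------
        0001100101010101

Method 2 - Add two's complement:
Two's complement of 0010101010100010: invert → 1101010101011101, add 1 → 1101010101011110
  0100001111110111
+ 1101010101011110
------------------
 10001100101010101  (end carry out of the top bit = 1)
Discarding the end carry: 0001100101010101
Decimal check:
  0100001111110111 = 16384 + 512 + 256 + 128 + 64 + 32 + 16 + 4 + 2 + 1 = 17399
  0010101010100010 = 8192 + 2048 + 512 + 128 + 32 + 2 = 10914
  17399 - 10914 = 6485, and 0001100101010101 = 4096 + 2048 + 256 + 64 + 16 + 4 + 1 = 6485 ✓



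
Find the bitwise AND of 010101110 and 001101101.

AND: 1 only when both bits are 1
  010101110
& 001101101
-----------
  000101100
Decimal: 174 & 109 = 44



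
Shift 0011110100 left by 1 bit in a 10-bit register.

Original: 0011110100 (decimal 244)
Shift left by 1 position
Append 1 zero on the right
Result: 0111101000 (decimal 488)
Equivalent: 244 << 1 = 244 × 2^1 = 488



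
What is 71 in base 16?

Using repeated division by 16 (digits 10–15 are A–F):
71 ÷ 16 = 4 remainder 7
4 ÷ 16 = 0 remainder 4
Reading remainders bottom to top: 47



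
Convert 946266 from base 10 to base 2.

Using repeated division by 2:
946266 ÷ 2 = 473133 remainder 0
473133 ÷ 2 = 236566 remainder 1
236566 ÷ 2 = 118283 remainder 0
118283 ÷ 2 = 59141 remainder 1
59141 ÷ 2 = 29570 remainder 1
29570 ÷ 2 = 14785 remainder 0
14785 ÷ 2 = 7392 remainder 1
7392 ÷ 2 = 3696 remainder 0
3696 ÷ 2 = 1848 remainder 0
1848 ÷ 2 = 924 remainder 0
924 ÷ 2 = 462 remainder 0
462 ÷ 2 = 231 remainder 0
231 ÷ 2 = 115 remainder 1
115 ÷ 2 = 57 remainder 1
57 ÷ 2 = 28 remainder 1
28 ÷ 2 = 14 remainder 0
14 ÷ 2 = 7 remainder 0
7 ÷ 2 = 3 remainder 1
3 ÷ 2 = 1 remainder 1
1 ÷ 2 = 0 remainder 1
Reading remainders bottom to top: 11100111000001011010



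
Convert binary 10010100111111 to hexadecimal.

Group into 4-bit nibbles from right:
  0010 = 2
  0101 = 5
  0011 = 3
  1111 = F
Result: 253F



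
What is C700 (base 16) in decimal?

Expand by place value (powers of 16):
Digit values: C = 12
C700 = 12 × 16^3 + 7 × 16^2 + 0 × 16^1 + 0 × 16^0
= 12 × 4096 + 7 × 256 + 0 × 16 + 0 × 1
= 49152 + 1792 + 0 + 0
= 50944



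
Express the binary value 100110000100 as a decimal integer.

Sum of powers of 2 for each 1-bit:
2^2 + 2^7 + 2^8 + 2^11
= 4 + 128 + 256 + 2048
= 2436



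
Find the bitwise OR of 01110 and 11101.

OR: 1 when either bit is 1
  01110
| 11101
-------
  11111
Decimal: 14 | 29 = 31



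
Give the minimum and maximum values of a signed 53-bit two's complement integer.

For 53-bit two's complement:
Minimum: -2^52 = -4503599627370496
Maximum: 2^52 - 1 = 4503599627370495



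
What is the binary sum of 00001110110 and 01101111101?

Add column by column from the right: bit + bit + carry-in; write the sum mod 2, carry 1 when the sum is 2 or 3.
carry:  00011111000
        00001110110
+       01101111101
-------------------
       001111110011
(the carry out of the leftmost column, 0, becomes the leading bit)
Decimal check:
  00001110110 = 64 + 32 + 16 + 4 + 2 = 118
  01101111101 = 512 + 256 + 64 + 32 + 16 + 8 + 4 + 1 = 893
  118 + 893 = 1011, and 001111110011 = 512 + 256 + 128 + 64 + 32 + 16 + 2 + 1 = 1011 ✓



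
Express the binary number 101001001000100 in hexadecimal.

Group into 4-bit nibbles from right:
  0101 = 5
  0010 = 2
  0100 = 4
  0100 = 4
Result: 5244



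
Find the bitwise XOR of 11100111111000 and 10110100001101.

XOR: 1 when bits differ
  11100111111000
^ 10110100001101
----------------
  01010011110101
Decimal: 14840 ^ 11533 = 5365



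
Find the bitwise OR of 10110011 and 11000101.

OR: 1 when either bit is 1
  10110011
| 11000101
----------
  11110111
Decimal: 179 | 197 = 247



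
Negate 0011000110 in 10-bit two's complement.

Original: 0011000110
Step 1 - Invert all bits: 1100111001
Step 2 - Add 1: 1100111010
Verification: 0011000110 + 1100111010 = 10000000000; discarding the end carry (carry out of the top bit) leaves the 10-bit value 0000000000, as required for x + (-x)



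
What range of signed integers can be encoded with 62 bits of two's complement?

For 62-bit two's complement:
Minimum: -2^61 = -2305843009213693952
Maximum: 2^61 - 1 = 2305843009213693951



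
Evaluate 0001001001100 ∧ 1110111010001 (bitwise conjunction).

AND: 1 only when both bits are 1
  0001001001100
& 1110111010001
---------------
  0000001000000
Decimal: 588 & 7633 = 64



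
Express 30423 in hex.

Using repeated division by 16 (digits 10–15 are A–F):
30423 ÷ 16 = 1901 remainder 7
1901 ÷ 16 = 118 remainder 13 (D)
118 ÷ 16 = 7 remainder 6
7 ÷ 16 = 0 remainder 7
Reading remainders bottom to top: 76D7



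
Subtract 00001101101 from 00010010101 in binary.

Method 1 - Direct subtraction (column by column from the right: bit − bit − borrow-in; if negative, add 2 and borrow 1 from the next column):
borrow: 00011010000
        00010010101
-       00001101101
-------------------
        00000101000

Method 2 - Add two's complement:
Two's complement of 00001101101: invert → 11110010010, add 1 → 11110010011
  00010010101
+ 11110010011
-------------
 100000101000  (end carry out of the top bit = 1)
Discarding the end carry: 00000101000
Decimal check:
  00010010101 = 128 + 16 + 4 + 1 = 149
  00001101101 = 64 + 32 + 8 + 4 + 1 = 109
  149 - 109 = 40, and 00000101000 = 32 + 8 = 40 ✓



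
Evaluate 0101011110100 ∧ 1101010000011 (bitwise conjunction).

AND: 1 only when both bits are 1
  0101011110100
& 1101010000011
---------------
  0101010000000
Decimal: 2804 & 6787 = 2688



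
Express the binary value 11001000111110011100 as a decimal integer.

Sum of powers of 2 for each 1-bit:
2^2 + 2^3 + 2^4 + 2^7 + 2^8 + 2^9 + 2^10 + 2^11 + 2^15 + 2^18 + 2^19
= 4 + 8 + 16 + 128 + 256 + 512 + 1024 + 2048 + 32768 + 262144 + 524288
= 823196



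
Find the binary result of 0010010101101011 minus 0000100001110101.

Method 1 - Direct subtraction (column by column from the right: bit − bit − borrow-in; if negative, add 2 and borrow 1 from the next column):
borrow: 0011000111101000
        0010010101101011
-       0000100001110101
------------------------
        0001110011110110

Method 2 - Add two's complement:
Two's complement of 0000100001110101: invert → 1111011110001010, add 1 → 1111011110001011
  0010010101101011
+ 1111011110001011
------------------
 10001110011110110  (end carry out of the top bit = 1)
Discarding the end carry: 0001110011110110
Decimal check:
  0010010101101011 = 8192 + 1024 + 256 + 64 + 32 + 8 + 2 + 1 = 9579
  0000100001110101 = 2048 + 64 + 32 + 16 + 4 + 1 = 2165
  9579 - 2165 = 7414, and 0001110011110110 = 4096 + 2048 + 1024 + 128 + 64 + 32 + 16 + 4 + 2 = 7414 ✓



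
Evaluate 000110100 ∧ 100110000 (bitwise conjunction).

AND: 1 only when both bits are 1
  000110100
& 100110000
-----------
  000110000
Decimal: 52 & 304 = 48



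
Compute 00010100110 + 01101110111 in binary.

Add column by column from the right: bit + bit + carry-in; write the sum mod 2, carry 1 when the sum is 2 or 3.
carry:  11111001100
        00010100110
+       01101110111
-------------------
       010000011101
(the carry out of the leftmost column, 0, becomes the leading bit)
Decimal check:
  00010100110 = 128 + 32 + 4 + 2 = 166
  01101110111 = 512 + 256 + 64 + 32 + 16 + 4 + 2 + 1 = 887
  166 + 887 = 1053, and 010000011101 = 1024 + 16 + 8 + 4 + 1 = 1053 ✓



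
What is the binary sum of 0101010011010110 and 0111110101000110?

Add column by column from the right: bit + bit + carry-in; write the sum mod 2, carry 1 when the sum is 2 or 3.
carry:  1111101110001100
        0101010011010110
+       0111110101000110
------------------------
       01101001000011100
(the carry out of the leftmost column, 0, becomes the leading bit)
Decimal check:
  0101010011010110 = 16384 + 4096 + 1024 + 128 + 64 + 16 + 4 + 2 = 21718
  0111110101000110 = 16384 + 8192 + 4096 + 2048 + 1024 + 256 + 64 + 4 + 2 = 32070
  21718 + 32070 = 53788, and 01101001000011100 = 32768 + 16384 + 4096 + 512 + 16 + 8 + 4 = 53788 ✓



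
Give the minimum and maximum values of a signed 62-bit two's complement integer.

For 62-bit two's complement:
Minimum: -2^61 = -2305843009213693952
Maximum: 2^61 - 1 = 2305843009213693951



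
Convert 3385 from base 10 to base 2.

Using repeated division by 2:
3385 ÷ 2 = 1692 remainder 1
1692 ÷ 2 = 846 remainder 0
846 ÷ 2 = 423 remainder 0
423 ÷ 2 = 211 remainder 1
211 ÷ 2 = 105 remainder 1
105 ÷ 2 = 52 remainder 1
52 ÷ 2 = 26 remainder 0
26 ÷ 2 = 13 remainder 0
13 ÷ 2 = 6 remainder 1
6 ÷ 2 = 3 remainder 0
3 ÷ 2 = 1 remainder 1
1 ÷ 2 = 0 remainder 1
Reading remainders bottom to top: 110100111001



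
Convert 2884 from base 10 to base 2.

Using repeated division by 2:
2884 ÷ 2 = 1442 remainder 0
1442 ÷ 2 = 721 remainder 0
721 ÷ 2 = 360 remainder 1
360 ÷ 2 = 180 remainder 0
180 ÷ 2 = 90 remainder 0
90 ÷ 2 = 45 remainder 0
45 ÷ 2 = 22 remainder 1
22 ÷ 2 = 11 remainder 0
11 ÷ 2 = 5 remainder 1
5 ÷ 2 = 2 remainder 1
2 ÷ 2 = 1 remainder 0
1 ÷ 2 = 0 remainder 1
Reading remainders bottom to top: 101101000100



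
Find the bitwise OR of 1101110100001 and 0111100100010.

OR: 1 when either bit is 1
  1101110100001
| 0111100100010
---------------
  1111110100011
Decimal: 7073 | 3874 = 8099



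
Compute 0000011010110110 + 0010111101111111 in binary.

Add column by column from the right: bit + bit + carry-in; write the sum mod 2, carry 1 when the sum is 2 or 3.
carry:  0001111111111100
        0000011010110110
+       0010111101111111
------------------------
       00011011000110101
(the carry out of the leftmost column, 0, becomes the leading bit)
Decimal check:
  0000011010110110 = 1024 + 512 + 128 + 32 + 16 + 4 + 2 = 1718
  0010111101111111 = 8192 + 2048 + 1024 + 512 + 256 + 64 + 32 + 16 + 8 + 4 + 2 + 1 = 12159
  1718 + 12159 = 13877, and 00011011000110101 = 8192 + 4096 + 1024 + 512 + 32 + 16 + 4 + 1 = 13877 ✓



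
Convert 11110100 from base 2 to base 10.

Sum of powers of 2 for each 1-bit:
2^2 + 2^4 + 2^5 + 2^6 + 2^7
= 4 + 16 + 32 + 64 + 128
= 244



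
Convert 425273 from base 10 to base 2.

Using repeated division by 2:
425273 ÷ 2 = 212636 remainder 1
212636 ÷ 2 = 106318 remainder 0
106318 ÷ 2 = 53159 remainder 0
53159 ÷ 2 = 26579 remainder 1
26579 ÷ 2 = 13289 remainder 1
13289 ÷ 2 = 6644 remainder 1
6644 ÷ 2 = 3322 remainder 0
3322 ÷ 2 = 1661 remainder 0
1661 ÷ 2 = 830 remainder 1
830 ÷ 2 = 415 remainder 0
415 ÷ 2 = 207 remainder 1
207 ÷ 2 = 103 remainder 1
103 ÷ 2 = 51 remainder 1
51 ÷ 2 = 25 remainder 1
25 ÷ 2 = 12 remainder 1
12 ÷ 2 = 6 remainder 0
6 ÷ 2 = 3 remainder 0
3 ÷ 2 = 1 remainder 1
1 ÷ 2 = 0 remainder 1
Reading remainders bottom to top: 1100111110100111001



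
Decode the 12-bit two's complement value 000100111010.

Binary: 000100111010
Sign bit: 0 (non-negative)
Read directly as an unsigned value:
000100111010 = 256 + 32 + 16 + 8 + 2 = 314
Value: 314



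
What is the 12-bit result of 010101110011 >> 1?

Original: 010101110011 (decimal 1395)
Shift right by 1 position
Drop the 1 low bit; fill with zero on the left
Result: 001010111001 (decimal 697)
Equivalent: 1395 >> 1 = 1395 ÷ 2^1 = 697



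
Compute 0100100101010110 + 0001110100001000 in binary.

Add column by column from the right: bit + bit + carry-in; write the sum mod 2, carry 1 when the sum is 2 or 3.
carry:  0011001000000000
        0100100101010110
+       0001110100001000
------------------------
       00110011001011110
(the carry out of the leftmost column, 0, becomes the leading bit)
Decimal check:
  0100100101010110 = 16384 + 2048 + 256 + 64 + 16 + 4 + 2 = 18774
  0001110100001000 = 4096 + 2048 + 1024 + 256 + 8 = 7432
  18774 + 7432 = 26206, and 00110011001011110 = 16384 + 8192 + 1024 + 512 + 64 + 16 + 8 + 4 + 2 = 26206 ✓



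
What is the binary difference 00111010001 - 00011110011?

Method 1 - Direct subtraction (column by column from the right: bit − bit − borrow-in; if negative, add 2 and borrow 1 from the next column):
borrow: 00111111100
        00111010001
-       00011110011
-------------------
        00011011110

Method 2 - Add two's complement:
Two's complement of 00011110011: invert → 11100001100, add 1 → 11100001101
  00111010001
+ 11100001101
-------------
 100011011110  (end carry out of the top bit = 1)
Discarding the end carry: 00011011110
Decimal check:
  00111010001 = 256 + 128 + 64 + 16 + 1 = 465
  00011110011 = 128 + 64 + 32 + 16 + 2 + 1 = 243
  465 - 243 = 222, and 00011011110 = 128 + 64 + 16 + 8 + 4 + 2 = 222 ✓



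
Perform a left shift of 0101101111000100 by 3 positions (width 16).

Original: 0101101111000100 (decimal 23492)
Shift left by 3 positions
Append 3 zeros on the right and drop the 3 high bits that overflow the 16-bit width
Result: 1101111000100000 (decimal 56864)
Equivalent: 23492 << 3 = 23492 × 2^3 = 187936, truncated to 16 bits = 56864



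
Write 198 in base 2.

Using repeated division by 2:
198 ÷ 2 = 99 remainder 0
99 ÷ 2 = 49 remainder 1
49 ÷ 2 = 24 remainder 1
24 ÷ 2 = 12 remainder 0
12 ÷ 2 = 6 remainder 0
6 ÷ 2 = 3 remainder 0
3 ÷ 2 = 1 remainder 1
1 ÷ 2 = 0 remainder 1
Reading remainders bottom to top: 11000110



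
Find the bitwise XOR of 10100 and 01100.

XOR: 1 when bits differ
  10100
^ 01100
-------
  11000
Decimal: 20 ^ 12 = 24



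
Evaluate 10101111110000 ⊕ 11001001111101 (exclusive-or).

XOR: 1 when bits differ
  10101111110000
^ 11001001111101
----------------
  01100110001101
Decimal: 11248 ^ 12925 = 6541



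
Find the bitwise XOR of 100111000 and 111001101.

XOR: 1 when bits differ
  100111000
^ 111001101
-----------
  011110101
Decimal: 312 ^ 461 = 245



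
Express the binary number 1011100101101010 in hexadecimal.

Group into 4-bit nibbles from right:
  1011 = B
  1001 = 9
  0110 = 6
  1010 = A
Result: B96A



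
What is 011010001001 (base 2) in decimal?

Sum of powers of 2 for each 1-bit:
2^0 + 2^3 + 2^7 + 2^9 + 2^10
= 1 + 8 + 128 + 512 + 1024
= 1673



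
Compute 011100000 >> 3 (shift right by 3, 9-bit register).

Original: 011100000 (decimal 224)
Shift right by 3 positions
Drop the 3 low bits; fill with zeros on the left
Result: 000011100 (decimal 28)
Equivalent: 224 >> 3 = 224 ÷ 2^3 = 28



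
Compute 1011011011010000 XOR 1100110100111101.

XOR: 1 when bits differ
  1011011011010000
^ 1100110100111101
------------------
  0111101111101101
Decimal: 46800 ^ 52541 = 31725



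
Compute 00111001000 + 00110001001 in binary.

Add column by column from the right: bit + bit + carry-in; write the sum mod 2, carry 1 when the sum is 2 or 3.
carry:  01100010000
        00111001000
+       00110001001
-------------------
       001101010001
(the carry out of the leftmost column, 0, becomes the leading bit)
Decimal check:
  00111001000 = 256 + 128 + 64 + 8 = 456
  00110001001 = 256 + 128 + 8 + 1 = 393
  456 + 393 = 849, and 001101010001 = 512 + 256 + 64 + 16 + 1 = 849 ✓



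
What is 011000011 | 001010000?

OR: 1 when either bit is 1
  011000011
| 001010000
-----------
  011010011
Decimal: 195 | 80 = 211



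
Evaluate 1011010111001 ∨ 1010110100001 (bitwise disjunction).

OR: 1 when either bit is 1
  1011010111001
| 1010110100001
---------------
  1011110111001
Decimal: 5817 | 5537 = 6073



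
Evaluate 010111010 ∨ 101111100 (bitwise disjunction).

OR: 1 when either bit is 1
  010111010
| 101111100
-----------
  111111110
Decimal: 186 | 380 = 510



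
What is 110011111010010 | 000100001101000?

OR: 1 when either bit is 1
  110011111010010
| 000100001101000
-----------------
  110111111111010
Decimal: 26578 | 2152 = 28666



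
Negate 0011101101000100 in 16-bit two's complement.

Original: 0011101101000100
Step 1 - Invert all bits: 1100010010111011
Step 2 - Add 1: 1100010010111100
Verification: 0011101101000100 + 1100010010111100 = 10000000000000000; discarding the end carry (carry out of the top bit) leaves the 16-bit value 0000000000000000, as required for x + (-x)



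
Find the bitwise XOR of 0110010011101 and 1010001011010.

XOR: 1 when bits differ
  0110010011101
^ 1010001011010
---------------
  1100011000111
Decimal: 3229 ^ 5210 = 6343



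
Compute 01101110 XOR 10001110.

XOR: 1 when bits differ
  01101110
^ 10001110
----------
  11100000
Decimal: 110 ^ 142 = 224



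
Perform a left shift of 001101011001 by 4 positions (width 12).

Original: 001101011001 (decimal 857)
Shift left by 4 positions
Append 4 zeros on the right and drop the 4 high bits that overflow the 12-bit width
Result: 010110010000 (decimal 1424)
Equivalent: 857 << 4 = 857 × 2^4 = 13712, truncated to 12 bits = 1424



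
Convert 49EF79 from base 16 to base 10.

Expand by place value (powers of 16):
Digit values: E = 14, F = 15
49EF79 = 4 × 16^5 + 9 × 16^4 + 14 × 16^3 + 15 × 16^2 + 7 × 16^1 + 9 × 16^0
= 4 × 1048576 + 9 × 65536 + 14 × 4096 + 15 × 256 + 7 × 16 + 9 × 1
= 4194304 + 589824 + 57344 + 3840 + 112 + 9
= 4845433



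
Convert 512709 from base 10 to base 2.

Using repeated division by 2:
512709 ÷ 2 = 256354 remainder 1
256354 ÷ 2 = 128177 remainder 0
128177 ÷ 2 = 64088 remainder 1
64088 ÷ 2 = 32044 remainder 0
32044 ÷ 2 = 16022 remainder 0
16022 ÷ 2 = 8011 remainder 0
8011 ÷ 2 = 4005 remainder 1
4005 ÷ 2 = 2002 remainder 1
2002 ÷ 2 = 1001 remainder 0
1001 ÷ 2 = 500 remainder 1
500 ÷ 2 = 250 remainder 0
250 ÷ 2 = 125 remainder 0
125 ÷ 2 = 62 remainder 1
62 ÷ 2 = 31 remainder 0
31 ÷ 2 = 15 remainder 1
15 ÷ 2 = 7 remainder 1
7 ÷ 2 = 3 remainder 1
3 ÷ 2 = 1 remainder 1
1 ÷ 2 = 0 remainder 1
Reading remainders bottom to top: 1111101001011000101



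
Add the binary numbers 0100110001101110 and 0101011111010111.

Add column by column from the right: bit + bit + carry-in; write the sum mod 2, carry 1 when the sum is 2 or 3.
carry:  1011111111111100
        0100110001101110
+       0101011111010111
------------------------
       01010010001000101
(the carry out of the leftmost column, 0, becomes the leading bit)
Decimal check:
  0100110001101110 = 16384 + 2048 + 1024 + 64 + 32 + 8 + 4 + 2 = 19566
  0101011111010111 = 16384 + 4096 + 1024 + 512 + 256 + 128 + 64 + 16 + 4 + 2 + 1 = 22487
  19566 + 22487 = 42053, and 01010010001000101 = 32768 + 8192 + 1024 + 64 + 4 + 1 = 42053 ✓



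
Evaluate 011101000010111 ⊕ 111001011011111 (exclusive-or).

XOR: 1 when bits differ
  011101000010111
^ 111001011011111
-----------------
  100100011001000
Decimal: 14871 ^ 29407 = 18632



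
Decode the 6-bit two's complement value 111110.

Binary: 111110
Sign bit: 1 (negative)
Invert: 000001
Add 1:  000010
Magnitude: 000010 = 2
Value: -2



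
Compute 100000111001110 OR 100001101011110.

OR: 1 when either bit is 1
  100000111001110
| 100001101011110
-----------------
  100001111011110
Decimal: 16846 | 17246 = 17374



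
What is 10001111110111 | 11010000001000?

OR: 1 when either bit is 1
  10001111110111
| 11010000001000
----------------
  11011111111111
Decimal: 9207 | 13320 = 14335



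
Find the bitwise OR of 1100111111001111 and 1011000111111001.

OR: 1 when either bit is 1
  1100111111001111
| 1011000111111001
------------------
  1111111111111111
Decimal: 53199 | 45561 = 65535



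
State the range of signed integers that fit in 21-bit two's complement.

For 21-bit two's complement:
Minimum: -2^20 = -1048576
Maximum: 2^20 - 1 = 1048575



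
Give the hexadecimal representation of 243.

Using repeated division by 16 (digits 10–15 are A–F):
243 ÷ 16 = 15 remainder 3
15 ÷ 16 = 0 remainder 15 (F)
Reading remainders bottom to top: F3



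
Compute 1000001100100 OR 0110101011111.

OR: 1 when either bit is 1
  1000001100100
| 0110101011111
---------------
  1110101111111
Decimal: 4196 | 3423 = 7551



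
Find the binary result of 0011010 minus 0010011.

Method 1 - Direct subtraction (column by column from the right: bit − bit − borrow-in; if negative, add 2 and borrow 1 from the next column):
borrow: 0001110
        0011010
-       0010011
---------------
        0000111

Method 2 - Add two's complement:
Two's complement of 0010011: invert → 1101100, add 1 → 1101101
  0011010
+ 1101101
---------
 10000111  (end carry out of the top bit = 1)
Discarding the end carry: 0000111
Decimal check:
  0011010 = 16 + 8 + 2 = 26
  0010011 = 16 + 2 + 1 = 19
  26 - 19 = 7, and 0000111 = 4 + 2 + 1 = 7 ✓

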